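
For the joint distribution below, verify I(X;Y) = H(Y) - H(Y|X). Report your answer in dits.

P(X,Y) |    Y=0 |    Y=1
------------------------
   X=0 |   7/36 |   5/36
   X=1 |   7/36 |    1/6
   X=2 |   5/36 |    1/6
I(X;Y) = 0.0024 dits

Mutual information has multiple equivalent forms:
- I(X;Y) = H(X) - H(X|Y)
- I(X;Y) = H(Y) - H(Y|X)
- I(X;Y) = H(X) + H(Y) - H(X,Y)

Computing all quantities:
H(X) = 0.4761, H(Y) = 0.3004, H(X,Y) = 0.7741
H(X|Y) = 0.4738, H(Y|X) = 0.2980

Verification:
H(X) - H(X|Y) = 0.4761 - 0.4738 = 0.0024
H(Y) - H(Y|X) = 0.3004 - 0.2980 = 0.0024
H(X) + H(Y) - H(X,Y) = 0.4761 + 0.3004 - 0.7741 = 0.0024

All forms give I(X;Y) = 0.0024 dits. ✓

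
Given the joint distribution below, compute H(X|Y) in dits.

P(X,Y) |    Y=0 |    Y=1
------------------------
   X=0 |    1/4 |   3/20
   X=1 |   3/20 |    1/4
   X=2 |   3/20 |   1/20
0.4380 dits

Using the chain rule: H(X|Y) = H(X,Y) - H(Y)

First, compute H(X,Y) = 0.7368 dits

Marginal P(Y) = (11/20, 9/20)
H(Y) = 0.2989 dits

H(X|Y) = H(X,Y) - H(Y) = 0.7368 - 0.2989 = 0.4380 dits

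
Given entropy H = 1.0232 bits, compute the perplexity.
2.0324

Perplexity is 2^H (or exp(H) for natural log).

H = 1.0232 bits
Perplexity = 2^1.0232 = 2.0324

Interpretation: The model's uncertainty is equivalent to choosing uniformly among 2.0 options.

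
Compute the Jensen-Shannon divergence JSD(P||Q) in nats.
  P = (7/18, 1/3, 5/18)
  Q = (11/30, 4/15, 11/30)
0.0051 nats

Jensen-Shannon divergence is:
JSD(P||Q) = 0.5 × D_KL(P||M) + 0.5 × D_KL(Q||M)
where M = 0.5 × (P + Q) is the mixture distribution.

M = 0.5 × (7/18, 1/3, 5/18) + 0.5 × (11/30, 4/15, 11/30) = (0.377778, 3/10, 0.322222)

D_KL(P||M) = 0.0052 nats
D_KL(Q||M) = 0.0050 nats

JSD(P||Q) = 0.5 × 0.0052 + 0.5 × 0.0050 = 0.0051 nats

Unlike KL divergence, JSD is symmetric and bounded: 0 ≤ JSD ≤ log(2).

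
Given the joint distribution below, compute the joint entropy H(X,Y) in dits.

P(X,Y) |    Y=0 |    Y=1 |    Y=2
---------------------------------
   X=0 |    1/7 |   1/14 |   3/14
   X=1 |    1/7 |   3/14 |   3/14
0.7534 dits

Joint entropy is H(X,Y) = -Σ_{x,y} p(x,y) log p(x,y).

Summing over all non-zero entries:
H(X,Y) = -[1/7·log_10(1/7) + 1/14·log_10(1/14) + 3/14·log_10(3/14) + 1/7·log_10(1/7) + 3/14·log_10(3/14) + 3/14·log_10(3/14)]
H(X,Y) = 0.7534 dits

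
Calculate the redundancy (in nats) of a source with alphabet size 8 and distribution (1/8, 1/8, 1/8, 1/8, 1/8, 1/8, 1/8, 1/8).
0.0000 nats

Redundancy measures how far a source is from maximum entropy:
R = H_max - H(X)

Maximum entropy for 8 symbols: H_max = log_e(8) = 2.0794 nats
Actual entropy: H(X) = 2.0794 nats
Redundancy: R = 2.0794 - 2.0794 = 0.0000 nats

This redundancy represents potential for compression: the source could be compressed by 0.0000 nats per symbol.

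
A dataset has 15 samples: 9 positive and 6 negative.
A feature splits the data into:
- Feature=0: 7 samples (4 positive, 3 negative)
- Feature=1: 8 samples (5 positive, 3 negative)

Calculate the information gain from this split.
0.0021 bits

Information Gain = H(Y) - H(Y|Feature)

Before split:
P(positive) = 9/15 = 0.6000
H(Y) = 0.9710 bits

After split:
Feature=0: H = 0.9852 bits (weight = 7/15)
Feature=1: H = 0.9544 bits (weight = 8/15)
H(Y|Feature) = (7/15)×0.9852 + (8/15)×0.9544 = 0.9688 bits

Information Gain = 0.9710 - 0.9688 = 0.0021 bits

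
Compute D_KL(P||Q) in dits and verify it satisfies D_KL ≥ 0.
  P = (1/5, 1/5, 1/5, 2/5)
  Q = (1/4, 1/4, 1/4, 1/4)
0.0235 dits

KL divergence satisfies the Gibbs inequality: D_KL(P||Q) ≥ 0 for all distributions P, Q.

D_KL(P||Q) = Σ p(x) log(p(x)/q(x))
Term by term:
  x=0: 1/5 × log_10[(1/5)/(1/4)] = -0.0194
  x=1: 1/5 × log_10[(1/5)/(1/4)] = -0.0194
  x=2: 1/5 × log_10[(1/5)/(1/4)] = -0.0194
  x=3: 2/5 × log_10[(2/5)/(1/4)] = 0.0816
D_KL(P||Q) = 0.0235 dits

D_KL(P||Q) = 0.0235 ≥ 0 ✓

This non-negativity is a fundamental property: relative entropy cannot be negative because it measures how different Q is from P.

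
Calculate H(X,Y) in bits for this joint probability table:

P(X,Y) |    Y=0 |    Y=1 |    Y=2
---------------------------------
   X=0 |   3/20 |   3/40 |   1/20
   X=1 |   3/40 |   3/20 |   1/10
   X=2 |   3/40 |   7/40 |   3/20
3.0608 bits

Joint entropy is H(X,Y) = -Σ_{x,y} p(x,y) log p(x,y).

Summing over all non-zero entries:
H(X,Y) = -[3/20·log_2(3/20) + 3/40·log_2(3/40) + 1/20·log_2(1/20) + 3/40·log_2(3/40) + 3/20·log_2(3/20) + 1/10·log_2(1/10) + 3/40·log_2(3/40) + 7/40·log_2(7/40) + 3/20·log_2(3/20)]
H(X,Y) = 3.0608 bits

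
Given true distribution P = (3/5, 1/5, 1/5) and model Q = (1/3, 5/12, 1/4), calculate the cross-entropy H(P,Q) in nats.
1.1115 nats

Cross-entropy: H(P,Q) = -Σ p(x) log q(x)

Alternatively: H(P,Q) = H(P) + D_KL(P||Q)
H(P) = 0.9503 nats
D_KL(P||Q) = 0.1612 nats

H(P,Q) = 0.9503 + 0.1612 = 1.1115 nats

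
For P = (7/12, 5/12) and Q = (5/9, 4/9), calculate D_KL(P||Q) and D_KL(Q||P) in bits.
D_KL(P||Q) = 0.0023, D_KL(Q||P) = 0.0023

KL divergence is not symmetric: D_KL(P||Q) ≠ D_KL(Q||P) in general.

D_KL(P||Q) = 0.0023 bits
D_KL(Q||P) = 0.0023 bits

In this case they happen to be equal (to 4 decimal places).

This asymmetry is why KL divergence is not a true distance metric.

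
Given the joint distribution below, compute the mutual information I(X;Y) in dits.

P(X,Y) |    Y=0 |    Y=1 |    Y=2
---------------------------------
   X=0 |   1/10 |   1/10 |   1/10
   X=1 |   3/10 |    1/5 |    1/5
0.0017 dits

Mutual information: I(X;Y) = H(X) + H(Y) - H(X,Y)

Marginals:
P(X) = (3/10, 7/10), H(X) = 0.2653 dits
P(Y) = (2/5, 3/10, 3/10), H(Y) = 0.4729 dits

Joint entropy: H(X,Y) = 0.7365 dits

I(X;Y) = 0.2653 + 0.4729 - 0.7365 = 0.0017 dits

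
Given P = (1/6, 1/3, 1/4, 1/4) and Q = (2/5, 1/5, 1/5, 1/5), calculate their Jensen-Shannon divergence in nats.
0.0360 nats

Jensen-Shannon divergence is:
JSD(P||Q) = 0.5 × D_KL(P||M) + 0.5 × D_KL(Q||M)
where M = 0.5 × (P + Q) is the mixture distribution.

M = 0.5 × (1/6, 1/3, 1/4, 1/4) + 0.5 × (2/5, 1/5, 1/5, 1/5) = (0.283333, 4/15, 9/40, 9/40)

D_KL(P||M) = 0.0386 nats
D_KL(Q||M) = 0.0333 nats

JSD(P||Q) = 0.5 × 0.0386 + 0.5 × 0.0333 = 0.0360 nats

Unlike KL divergence, JSD is symmetric and bounded: 0 ≤ JSD ≤ log(2).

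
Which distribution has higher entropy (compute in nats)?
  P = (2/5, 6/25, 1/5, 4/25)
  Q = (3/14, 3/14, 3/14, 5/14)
Q

Computing entropies in nats:
H(P) = 1.3241
H(Q) = 1.3580

Distribution Q has higher entropy.

Intuition: The distribution closer to uniform (more spread out) has higher entropy.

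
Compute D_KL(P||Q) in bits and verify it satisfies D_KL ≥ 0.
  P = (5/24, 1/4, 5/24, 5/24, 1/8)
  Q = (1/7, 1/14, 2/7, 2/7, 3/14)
0.2782 bits

KL divergence satisfies the Gibbs inequality: D_KL(P||Q) ≥ 0 for all distributions P, Q.

D_KL(P||Q) = Σ p(x) log(p(x)/q(x))
Term by term:
  x=0: 5/24 × log_2[(5/24)/(1/7)] = 0.1134
  x=1: 1/4 × log_2[(1/4)/(1/14)] = 0.4518
  x=2: 5/24 × log_2[(5/24)/(2/7)] = -0.0949
  x=3: 5/24 × log_2[(5/24)/(2/7)] = -0.0949
  x=4: 1/8 × log_2[(1/8)/(3/14)] = -0.0972
D_KL(P||Q) = 0.2782 bits

D_KL(P||Q) = 0.2782 ≥ 0 ✓

This non-negativity is a fundamental property: relative entropy cannot be negative because it measures how different Q is from P.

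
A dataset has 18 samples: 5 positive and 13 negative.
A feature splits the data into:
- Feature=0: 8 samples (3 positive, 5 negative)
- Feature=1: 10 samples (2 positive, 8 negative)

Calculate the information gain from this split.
0.0271 bits

Information Gain = H(Y) - H(Y|Feature)

Before split:
P(positive) = 5/18 = 0.2778
H(Y) = 0.8524 bits

After split:
Feature=0: H = 0.9544 bits (weight = 8/18)
Feature=1: H = 0.7219 bits (weight = 10/18)
H(Y|Feature) = (8/18)×0.9544 + (10/18)×0.7219 = 0.8253 bits

Information Gain = 0.8524 - 0.8253 = 0.0271 bits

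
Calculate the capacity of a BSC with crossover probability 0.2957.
0.1240 bits

For a binary symmetric channel (BSC) with error probability p:
Capacity C = 1 - H(p) bits per symbol

where H(p) = -p log₂(p) - (1-p) log₂(1-p) is the binary entropy function.

H(0.2957) = 0.8760 bits
C = 1 - 0.8760 = 0.1240 bits per symbol

This means we can reliably transmit up to 0.1240 bits of information per channel use.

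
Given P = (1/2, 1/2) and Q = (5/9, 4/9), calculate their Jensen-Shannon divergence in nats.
0.0015 nats

Jensen-Shannon divergence is:
JSD(P||Q) = 0.5 × D_KL(P||M) + 0.5 × D_KL(Q||M)
where M = 0.5 × (P + Q) is the mixture distribution.

M = 0.5 × (1/2, 1/2) + 0.5 × (5/9, 4/9) = (19/36, 17/36)

D_KL(P||M) = 0.0015 nats
D_KL(Q||M) = 0.0016 nats

JSD(P||Q) = 0.5 × 0.0015 + 0.5 × 0.0016 = 0.0015 nats

Unlike KL divergence, JSD is symmetric and bounded: 0 ≤ JSD ≤ log(2).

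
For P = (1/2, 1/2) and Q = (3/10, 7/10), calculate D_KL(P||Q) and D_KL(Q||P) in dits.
D_KL(P||Q) = 0.0379, D_KL(Q||P) = 0.0357

KL divergence is not symmetric: D_KL(P||Q) ≠ D_KL(Q||P) in general.

D_KL(P||Q) = 0.0379 dits
D_KL(Q||P) = 0.0357 dits

No, they are not equal!

This asymmetry is why KL divergence is not a true distance metric.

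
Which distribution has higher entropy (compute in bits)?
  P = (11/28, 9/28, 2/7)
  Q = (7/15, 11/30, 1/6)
P

Computing entropies in bits:
H(P) = 1.5722
H(Q) = 1.4747

Distribution P has higher entropy.

Intuition: The distribution closer to uniform (more spread out) has higher entropy.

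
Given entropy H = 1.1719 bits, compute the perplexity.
2.2531

Perplexity is 2^H (or exp(H) for natural log).

H = 1.1719 bits
Perplexity = 2^1.1719 = 2.2531

Interpretation: The model's uncertainty is equivalent to choosing uniformly among 2.3 options.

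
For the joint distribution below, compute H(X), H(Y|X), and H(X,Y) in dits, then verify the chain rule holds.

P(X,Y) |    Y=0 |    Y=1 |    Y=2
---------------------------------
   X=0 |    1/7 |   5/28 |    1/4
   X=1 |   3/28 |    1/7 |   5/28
H(X,Y) = 0.7631, H(X) = 0.2966, H(Y|X) = 0.4665 (all in dits)

Chain rule: H(X,Y) = H(X) + H(Y|X)

Left side — joint entropy directly:
H(X,Y) = -Σ p(x,y) log p(x,y) = 0.7631 dits

Right side — compute H(Y|X) from the conditional distributions:
P(X) = (4/7, 3/7), so H(X) = 0.2966 dits
H(Y|X) = Σ_x P(X=x) · H(Y|X=x):
  P(Y|X=0) = (1/4, 5/16, 7/16), H(Y|X=0) = 0.4654, weight P(X=0) = 4/7
  P(Y|X=1) = (1/4, 1/3, 5/12), H(Y|X=1) = 0.4680, weight P(X=1) = 3/7
H(Y|X) = 0.4665 dits

H(X) + H(Y|X) = 0.2966 + 0.4665 = 0.7631 dits

Both sides equal 0.7631 dits. ✓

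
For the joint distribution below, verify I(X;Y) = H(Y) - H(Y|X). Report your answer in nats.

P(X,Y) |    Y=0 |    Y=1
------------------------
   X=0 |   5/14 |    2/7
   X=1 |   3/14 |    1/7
I(X;Y) = 0.0009 nats

Mutual information has multiple equivalent forms:
- I(X;Y) = H(X) - H(X|Y)
- I(X;Y) = H(Y) - H(Y|X)
- I(X;Y) = H(X) + H(Y) - H(X,Y)

Computing all quantities:
H(X) = 0.6518, H(Y) = 0.6829, H(X,Y) = 1.3337
H(X|Y) = 0.6508, H(Y|X) = 0.6820

Verification:
H(X) - H(X|Y) = 0.6518 - 0.6508 = 0.0009
H(Y) - H(Y|X) = 0.6829 - 0.6820 = 0.0009
H(X) + H(Y) - H(X,Y) = 0.6518 + 0.6829 - 1.3337 = 0.0009

All forms give I(X;Y) = 0.0009 nats. ✓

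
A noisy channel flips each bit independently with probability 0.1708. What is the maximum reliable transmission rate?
0.3405 bits

For a binary symmetric channel (BSC) with error probability p:
Capacity C = 1 - H(p) bits per symbol

where H(p) = -p log₂(p) - (1-p) log₂(1-p) is the binary entropy function.

H(0.1708) = 0.6595 bits
C = 1 - 0.6595 = 0.3405 bits per symbol

This means we can reliably transmit up to 0.3405 bits of information per channel use.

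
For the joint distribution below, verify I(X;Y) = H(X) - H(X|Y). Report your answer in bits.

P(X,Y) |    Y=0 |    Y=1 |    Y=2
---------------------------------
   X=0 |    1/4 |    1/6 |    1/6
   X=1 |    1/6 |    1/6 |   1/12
I(X;Y) = 0.0124 bits

Mutual information has multiple equivalent forms:
- I(X;Y) = H(X) - H(X|Y)
- I(X;Y) = H(Y) - H(Y|X)
- I(X;Y) = H(X) + H(Y) - H(X,Y)

Computing all quantities:
H(X) = 0.9799, H(Y) = 1.5546, H(X,Y) = 2.5221
H(X|Y) = 0.9675, H(Y|X) = 1.5422

Verification:
H(X) - H(X|Y) = 0.9799 - 0.9675 = 0.0124
H(Y) - H(Y|X) = 1.5546 - 1.5422 = 0.0124
H(X) + H(Y) - H(X,Y) = 0.9799 + 1.5546 - 2.5221 = 0.0124

All forms give I(X;Y) = 0.0124 bits. ✓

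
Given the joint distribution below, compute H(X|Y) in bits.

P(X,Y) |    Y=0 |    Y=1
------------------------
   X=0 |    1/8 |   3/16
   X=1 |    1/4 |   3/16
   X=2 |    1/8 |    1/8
1.5306 bits

Using the chain rule: H(X|Y) = H(X,Y) - H(Y)

First, compute H(X,Y) = 2.5306 bits

Marginal P(Y) = (1/2, 1/2)
H(Y) = 1.0000 bits

H(X|Y) = H(X,Y) - H(Y) = 2.5306 - 1.0000 = 1.5306 bits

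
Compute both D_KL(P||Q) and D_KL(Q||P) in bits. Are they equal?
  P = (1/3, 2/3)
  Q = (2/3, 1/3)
D_KL(P||Q) = 0.3333, D_KL(Q||P) = 0.3333

KL divergence is not symmetric: D_KL(P||Q) ≠ D_KL(Q||P) in general.

D_KL(P||Q) = 0.3333 bits
D_KL(Q||P) = 0.3333 bits

In this case they happen to be equal (to 4 decimal places).

This asymmetry is why KL divergence is not a true distance metric.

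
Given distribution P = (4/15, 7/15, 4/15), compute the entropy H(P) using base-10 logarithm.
0.4606 dits

Shannon entropy is H(X) = -Σ p(x) log p(x).

For P = (4/15, 7/15, 4/15):
H = -4/15 × log_10(4/15) -7/15 × log_10(7/15) -4/15 × log_10(4/15)
H = 0.4606 dits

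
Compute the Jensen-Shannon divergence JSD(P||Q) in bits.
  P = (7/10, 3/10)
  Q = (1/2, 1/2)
0.0303 bits

Jensen-Shannon divergence is:
JSD(P||Q) = 0.5 × D_KL(P||M) + 0.5 × D_KL(Q||M)
where M = 0.5 × (P + Q) is the mixture distribution.

M = 0.5 × (7/10, 3/10) + 0.5 × (1/2, 1/2) = (3/5, 2/5)

D_KL(P||M) = 0.0312 bits
D_KL(Q||M) = 0.0294 bits

JSD(P||Q) = 0.5 × 0.0312 + 0.5 × 0.0294 = 0.0303 bits

Unlike KL divergence, JSD is symmetric and bounded: 0 ≤ JSD ≤ log(2).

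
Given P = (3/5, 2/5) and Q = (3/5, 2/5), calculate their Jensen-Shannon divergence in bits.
0.0000 bits

Jensen-Shannon divergence is:
JSD(P||Q) = 0.5 × D_KL(P||M) + 0.5 × D_KL(Q||M)
where M = 0.5 × (P + Q) is the mixture distribution.

M = 0.5 × (3/5, 2/5) + 0.5 × (3/5, 2/5) = (3/5, 2/5)

D_KL(P||M) = 0.0000 bits
D_KL(Q||M) = 0.0000 bits

JSD(P||Q) = 0.5 × 0.0000 + 0.5 × 0.0000 = 0.0000 bits

Unlike KL divergence, JSD is symmetric and bounded: 0 ≤ JSD ≤ log(2).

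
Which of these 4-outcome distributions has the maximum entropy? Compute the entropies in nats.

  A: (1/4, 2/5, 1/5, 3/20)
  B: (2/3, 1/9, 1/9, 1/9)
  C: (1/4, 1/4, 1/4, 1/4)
C

For a discrete distribution over n outcomes, entropy is maximized by the uniform distribution.

Computing entropies:
H(A) = 1.3195 nats
H(B) = 1.0027 nats
H(C) = 1.3863 nats

The uniform distribution (where all probabilities equal 1/4) achieves the maximum entropy of log_e(4) = 1.3863 nats.

Distribution C has the highest entropy.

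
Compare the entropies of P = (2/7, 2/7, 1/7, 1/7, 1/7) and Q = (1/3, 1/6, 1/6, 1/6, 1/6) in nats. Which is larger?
Q

Computing entropies in nats:
H(P) = 1.5498
H(Q) = 1.5607

Distribution Q has higher entropy.

Intuition: The distribution closer to uniform (more spread out) has higher entropy.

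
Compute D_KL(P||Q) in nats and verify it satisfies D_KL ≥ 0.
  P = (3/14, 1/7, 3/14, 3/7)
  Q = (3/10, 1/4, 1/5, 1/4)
0.0937 nats

KL divergence satisfies the Gibbs inequality: D_KL(P||Q) ≥ 0 for all distributions P, Q.

D_KL(P||Q) = Σ p(x) log(p(x)/q(x))
Term by term:
  x=0: 3/14 × log_e[(3/14)/(3/10)] = -0.0721
  x=1: 1/7 × log_e[(1/7)/(1/4)] = -0.0799
  x=2: 3/14 × log_e[(3/14)/(1/5)] = 0.0148
  x=3: 3/7 × log_e[(3/7)/(1/4)] = 0.2310
D_KL(P||Q) = 0.0937 nats

D_KL(P||Q) = 0.0937 ≥ 0 ✓

This non-negativity is a fundamental property: relative entropy cannot be negative because it measures how different Q is from P.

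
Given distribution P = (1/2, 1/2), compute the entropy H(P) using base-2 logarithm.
1.0000 bits

Shannon entropy is H(X) = -Σ p(x) log p(x).

For P = (1/2, 1/2):
H = -1/2 × log_2(1/2) -1/2 × log_2(1/2)
H = 1.0000 bits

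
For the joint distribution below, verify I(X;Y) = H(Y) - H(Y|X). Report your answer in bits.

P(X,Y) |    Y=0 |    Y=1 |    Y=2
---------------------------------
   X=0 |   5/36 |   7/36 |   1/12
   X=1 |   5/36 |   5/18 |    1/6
I(X;Y) = 0.0110 bits

Mutual information has multiple equivalent forms:
- I(X;Y) = H(X) - H(X|Y)
- I(X;Y) = H(Y) - H(Y|X)
- I(X;Y) = H(X) + H(Y) - H(X,Y)

Computing all quantities:
H(X) = 0.9799, H(Y) = 1.5245, H(X,Y) = 2.4934
H(X|Y) = 0.9689, H(Y|X) = 1.5135

Verification:
H(X) - H(X|Y) = 0.9799 - 0.9689 = 0.0110
H(Y) - H(Y|X) = 1.5245 - 1.5135 = 0.0110
H(X) + H(Y) - H(X,Y) = 0.9799 + 1.5245 - 2.4934 = 0.0110

All forms give I(X;Y) = 0.0110 bits. ✓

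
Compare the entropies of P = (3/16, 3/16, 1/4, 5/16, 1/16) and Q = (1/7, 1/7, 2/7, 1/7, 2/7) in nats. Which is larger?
Q

Computing entropies in nats:
H(P) = 1.5111
H(Q) = 1.5498

Distribution Q has higher entropy.

Intuition: The distribution closer to uniform (more spread out) has higher entropy.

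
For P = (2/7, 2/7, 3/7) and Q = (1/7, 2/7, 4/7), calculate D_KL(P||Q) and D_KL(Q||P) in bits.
D_KL(P||Q) = 0.1078, D_KL(Q||P) = 0.0943

KL divergence is not symmetric: D_KL(P||Q) ≠ D_KL(Q||P) in general.

D_KL(P||Q) = 0.1078 bits
D_KL(Q||P) = 0.0943 bits

No, they are not equal!

This asymmetry is why KL divergence is not a true distance metric.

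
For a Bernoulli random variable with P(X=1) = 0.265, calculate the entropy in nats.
0.5782 nats

The binary entropy function is:
H(p) = -p log(p) - (1-p) log(1-p)

H(0.265) = -0.265 × log_e(0.265) - 0.735 × log_e(0.735)
H(0.265) = 0.5782 nats

Note: Binary entropy is maximized at p=0.5 (H=1 bit) and minimized at p=0 or p=1 (H=0).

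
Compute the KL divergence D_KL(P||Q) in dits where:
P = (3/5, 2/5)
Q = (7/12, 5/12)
0.0002 dits

KL divergence: D_KL(P||Q) = Σ p(x) log(p(x)/q(x))

Computing term by term:
  x=0: 3/5 × log_10[(3/5)/(7/12)] = 3/5 × 0.0122 = 0.0073
  x=1: 2/5 × log_10[(2/5)/(5/12)] = 2/5 × -0.0177 = -0.0071

D_KL(P||Q) = 0.0002 dits

Note: KL divergence is always non-negative and equals 0 iff P = Q.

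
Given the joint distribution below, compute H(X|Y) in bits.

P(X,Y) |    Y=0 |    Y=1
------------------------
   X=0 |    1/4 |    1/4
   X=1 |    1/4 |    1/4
1.0000 bits

Using the chain rule: H(X|Y) = H(X,Y) - H(Y)

First, compute H(X,Y) = 2.0000 bits

Marginal P(Y) = (1/2, 1/2)
H(Y) = 1.0000 bits

H(X|Y) = H(X,Y) - H(Y) = 2.0000 - 1.0000 = 1.0000 bits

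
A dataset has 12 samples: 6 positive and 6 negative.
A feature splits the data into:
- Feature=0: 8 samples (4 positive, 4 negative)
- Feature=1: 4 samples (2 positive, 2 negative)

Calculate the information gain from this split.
0.0000 bits

Information Gain = H(Y) - H(Y|Feature)

Before split:
P(positive) = 6/12 = 0.5000
H(Y) = 1.0000 bits

After split:
Feature=0: H = 1.0000 bits (weight = 8/12)
Feature=1: H = 1.0000 bits (weight = 4/12)
H(Y|Feature) = (8/12)×1.0000 + (4/12)×1.0000 = 1.0000 bits

Information Gain = 1.0000 - 1.0000 = 0.0000 bits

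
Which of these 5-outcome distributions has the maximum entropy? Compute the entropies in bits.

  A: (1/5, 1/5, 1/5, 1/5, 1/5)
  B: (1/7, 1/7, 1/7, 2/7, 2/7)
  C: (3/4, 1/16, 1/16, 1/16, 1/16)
A

For a discrete distribution over n outcomes, entropy is maximized by the uniform distribution.

Computing entropies:
H(A) = 2.3219 bits
H(B) = 2.2359 bits
H(C) = 1.3113 bits

The uniform distribution (where all probabilities equal 1/5) achieves the maximum entropy of log_2(5) = 2.3219 bits.

Distribution A has the highest entropy.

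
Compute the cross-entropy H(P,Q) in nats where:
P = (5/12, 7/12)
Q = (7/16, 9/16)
0.6801 nats

Cross-entropy: H(P,Q) = -Σ p(x) log q(x)

Alternatively: H(P,Q) = H(P) + D_KL(P||Q)
H(P) = 0.6792 nats
D_KL(P||Q) = 0.0009 nats

H(P,Q) = 0.6792 + 0.0009 = 0.6801 nats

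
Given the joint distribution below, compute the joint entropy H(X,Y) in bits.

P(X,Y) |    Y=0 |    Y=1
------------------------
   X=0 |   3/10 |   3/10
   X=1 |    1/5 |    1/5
1.9710 bits

Joint entropy is H(X,Y) = -Σ_{x,y} p(x,y) log p(x,y).

Summing over all non-zero entries:
H(X,Y) = -[3/10·log_2(3/10) + 3/10·log_2(3/10) + 1/5·log_2(1/5) + 1/5·log_2(1/5)]
H(X,Y) = 1.9710 bits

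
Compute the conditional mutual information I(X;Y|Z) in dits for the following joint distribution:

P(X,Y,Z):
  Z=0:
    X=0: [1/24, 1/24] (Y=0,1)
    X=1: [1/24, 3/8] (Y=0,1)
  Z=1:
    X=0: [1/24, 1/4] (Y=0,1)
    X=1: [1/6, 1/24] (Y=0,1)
0.0642 dits

Conditional mutual information: I(X;Y|Z) = H(X|Z) + H(Y|Z) - H(X,Y|Z)

H(Z) = 0.3010
H(X,Z) = 0.5464 → H(X|Z) = 0.2453
H(Y,Z) = 0.5464 → H(Y|Z) = 0.2453
H(X,Y,Z) = 0.7275 → H(X,Y|Z) = 0.4265

I(X;Y|Z) = 0.2453 + 0.2453 - 0.4265 = 0.0642 dits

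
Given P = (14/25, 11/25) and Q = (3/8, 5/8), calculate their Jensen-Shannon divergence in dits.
0.0075 dits

Jensen-Shannon divergence is:
JSD(P||Q) = 0.5 × D_KL(P||M) + 0.5 × D_KL(Q||M)
where M = 0.5 × (P + Q) is the mixture distribution.

M = 0.5 × (14/25, 11/25) + 0.5 × (3/8, 5/8) = (0.4675, 0.5325)

D_KL(P||M) = 0.0074 dits
D_KL(Q||M) = 0.0076 dits

JSD(P||Q) = 0.5 × 0.0074 + 0.5 × 0.0076 = 0.0075 dits

Unlike KL divergence, JSD is symmetric and bounded: 0 ≤ JSD ≤ log(2).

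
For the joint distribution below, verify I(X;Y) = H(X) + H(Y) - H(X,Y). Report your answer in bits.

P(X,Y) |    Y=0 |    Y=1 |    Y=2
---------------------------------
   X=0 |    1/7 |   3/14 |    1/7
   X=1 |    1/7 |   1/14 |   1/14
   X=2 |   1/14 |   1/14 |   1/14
I(X;Y) = 0.0309 bits

Mutual information has multiple equivalent forms:
- I(X;Y) = H(X) - H(X|Y)
- I(X;Y) = H(Y) - H(Y|X)
- I(X;Y) = H(X) + H(Y) - H(X,Y)

Computing all quantities:
H(X) = 1.4926, H(Y) = 1.5774, H(X,Y) = 3.0391
H(X|Y) = 1.4617, H(Y|X) = 1.5465

Verification:
H(X) - H(X|Y) = 1.4926 - 1.4617 = 0.0309
H(Y) - H(Y|X) = 1.5774 - 1.5465 = 0.0309
H(X) + H(Y) - H(X,Y) = 1.4926 + 1.5774 - 3.0391 = 0.0309

All forms give I(X;Y) = 0.0309 bits. ✓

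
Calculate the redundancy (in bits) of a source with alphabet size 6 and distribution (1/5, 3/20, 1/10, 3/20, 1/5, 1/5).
0.0385 bits

Redundancy measures how far a source is from maximum entropy:
R = H_max - H(X)

Maximum entropy for 6 symbols: H_max = log_2(6) = 2.5850 bits
Actual entropy: H(X) = 2.5464 bits
Redundancy: R = 2.5850 - 2.5464 = 0.0385 bits

This redundancy represents potential for compression: the source could be compressed by 0.0385 bits per symbol.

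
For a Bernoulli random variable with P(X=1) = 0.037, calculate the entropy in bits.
0.2284 bits

The binary entropy function is:
H(p) = -p log(p) - (1-p) log(1-p)

H(0.037) = -0.037 × log_2(0.037) - 0.963 × log_2(0.963)
H(0.037) = 0.2284 bits

Note: Binary entropy is maximized at p=0.5 (H=1 bit) and minimized at p=0 or p=1 (H=0).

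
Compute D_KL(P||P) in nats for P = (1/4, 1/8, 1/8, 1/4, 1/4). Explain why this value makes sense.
0.0000 nats

KL divergence satisfies the Gibbs inequality: D_KL(P||Q) ≥ 0 for all distributions P, Q.

D_KL(P||Q) = Σ p(x) log(p(x)/q(x))
Each term is p(x) × log_e(p(x)/p(x)) = p(x) × log_e(1) = 0, so the sum is 0.
D_KL(P||Q) = 0.0000 nats

When P = Q, the KL divergence is exactly 0, as there is no 'divergence' between identical distributions.

This non-negativity is a fundamental property: relative entropy cannot be negative because it measures how different Q is from P.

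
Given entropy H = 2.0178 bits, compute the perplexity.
4.0497

Perplexity is 2^H (or exp(H) for natural log).

H = 2.0178 bits
Perplexity = 2^2.0178 = 4.0497

Interpretation: The model's uncertainty is equivalent to choosing uniformly among 4.0 options.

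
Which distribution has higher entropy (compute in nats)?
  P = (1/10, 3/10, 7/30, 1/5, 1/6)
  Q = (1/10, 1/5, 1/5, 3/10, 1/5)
Q

Computing entropies in nats:
H(P) = 1.5515
H(Q) = 1.5571

Distribution Q has higher entropy.

Intuition: The distribution closer to uniform (more spread out) has higher entropy.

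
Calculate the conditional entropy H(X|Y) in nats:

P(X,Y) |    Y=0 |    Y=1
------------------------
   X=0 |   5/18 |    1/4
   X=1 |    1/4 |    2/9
0.6916 nats

Using the chain rule: H(X|Y) = H(X,Y) - H(Y)

First, compute H(X,Y) = 1.3832 nats

Marginal P(Y) = (19/36, 17/36)
H(Y) = 0.6916 nats

H(X|Y) = H(X,Y) - H(Y) = 1.3832 - 0.6916 = 0.6916 nats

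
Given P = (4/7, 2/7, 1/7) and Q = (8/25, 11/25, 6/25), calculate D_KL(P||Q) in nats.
0.1338 nats

KL divergence: D_KL(P||Q) = Σ p(x) log(p(x)/q(x))

Computing term by term:
  x=0: 4/7 × log_e[(4/7)/(8/25)] = 4/7 × 0.5798 = 0.3313
  x=1: 2/7 × log_e[(2/7)/(11/25)] = 2/7 × -0.4318 = -0.1234
  x=2: 1/7 × log_e[(1/7)/(6/25)] = 1/7 × -0.5188 = -0.0741

D_KL(P||Q) = 0.1338 nats

Note: KL divergence is always non-negative and equals 0 iff P = Q.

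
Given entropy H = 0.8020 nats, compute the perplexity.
2.2300

Perplexity is e^H (or exp(H) for natural log).

H = 0.8020 nats
Perplexity = e^0.8020 = 2.2300

Interpretation: The model's uncertainty is equivalent to choosing uniformly among 2.2 options.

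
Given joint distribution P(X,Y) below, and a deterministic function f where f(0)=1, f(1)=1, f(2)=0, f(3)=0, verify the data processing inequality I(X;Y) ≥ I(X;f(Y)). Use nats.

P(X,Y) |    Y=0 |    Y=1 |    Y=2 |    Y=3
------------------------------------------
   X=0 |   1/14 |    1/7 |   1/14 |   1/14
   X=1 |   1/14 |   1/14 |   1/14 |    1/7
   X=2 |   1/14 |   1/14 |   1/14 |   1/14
I(X;Y) = 0.0284, I(X;f(Y)) = 0.0144, inequality holds: 0.0284 ≥ 0.0144

Data Processing Inequality: For any Markov chain X → Y → Z, we have I(X;Y) ≥ I(X;Z).

Here Z = f(Y) is a deterministic function of Y, forming X → Y → Z.

Original I(X;Y) = 0.0284 nats

After applying f:
P(X,Z) where Z=f(Y):
- P(X,Z=0) = P(X,Y=2) + P(X,Y=3)
- P(X,Z=1) = P(X,Y=0) + P(X,Y=1)

I(X;Z) = I(X;f(Y)) = 0.0144 nats

Verification: 0.0284 ≥ 0.0144 ✓

Information cannot be created by processing; the function f can only lose information about X.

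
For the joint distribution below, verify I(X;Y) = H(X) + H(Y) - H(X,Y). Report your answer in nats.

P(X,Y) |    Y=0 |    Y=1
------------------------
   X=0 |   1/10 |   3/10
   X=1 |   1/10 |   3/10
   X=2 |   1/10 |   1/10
I(X;Y) = 0.0224 nats

Mutual information has multiple equivalent forms:
- I(X;Y) = H(X) - H(X|Y)
- I(X;Y) = H(Y) - H(Y|X)
- I(X;Y) = H(X) + H(Y) - H(X,Y)

Computing all quantities:
H(X) = 1.0549, H(Y) = 0.6109, H(X,Y) = 1.6434
H(X|Y) = 1.0326, H(Y|X) = 0.5885

Verification:
H(X) - H(X|Y) = 1.0549 - 1.0326 = 0.0224
H(Y) - H(Y|X) = 0.6109 - 0.5885 = 0.0224
H(X) + H(Y) - H(X,Y) = 1.0549 + 0.6109 - 1.6434 = 0.0224

All forms give I(X;Y) = 0.0224 nats. ✓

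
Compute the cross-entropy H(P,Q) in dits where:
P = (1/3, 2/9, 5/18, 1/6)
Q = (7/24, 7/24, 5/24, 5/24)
0.6001 dits

Cross-entropy: H(P,Q) = -Σ p(x) log q(x)

Alternatively: H(P,Q) = H(P) + D_KL(P||Q)
H(P) = 0.5884 dits
D_KL(P||Q) = 0.0116 dits

H(P,Q) = 0.5884 + 0.0116 = 0.6001 dits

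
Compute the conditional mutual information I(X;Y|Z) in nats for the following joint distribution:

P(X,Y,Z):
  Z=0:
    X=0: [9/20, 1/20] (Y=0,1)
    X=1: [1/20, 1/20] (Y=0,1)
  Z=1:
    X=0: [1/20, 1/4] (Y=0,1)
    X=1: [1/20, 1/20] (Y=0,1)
0.0589 nats

Conditional mutual information: I(X;Y|Z) = H(X|Z) + H(Y|Z) - H(X,Y|Z)

H(Z) = 0.6730
H(X,Z) = 1.1683 → H(X|Z) = 0.4953
H(Y,Z) = 1.1683 → H(Y|Z) = 0.4953
H(X,Y,Z) = 1.6046 → H(X,Y|Z) = 0.9316

I(X;Y|Z) = 0.4953 + 0.4953 - 0.9316 = 0.0589 nats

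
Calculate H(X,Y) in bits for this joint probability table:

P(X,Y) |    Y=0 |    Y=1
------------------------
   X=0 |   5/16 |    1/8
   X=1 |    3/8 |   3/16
1.8829 bits

Joint entropy is H(X,Y) = -Σ_{x,y} p(x,y) log p(x,y).

Summing over all non-zero entries:
H(X,Y) = -[5/16·log_2(5/16) + 1/8·log_2(1/8) + 3/8·log_2(3/8) + 3/16·log_2(3/16)]
H(X,Y) = 1.8829 bits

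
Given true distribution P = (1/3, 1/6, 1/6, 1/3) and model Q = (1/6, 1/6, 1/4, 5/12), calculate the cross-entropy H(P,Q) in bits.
2.0468 bits

Cross-entropy: H(P,Q) = -Σ p(x) log q(x)

Alternatively: H(P,Q) = H(P) + D_KL(P||Q)
H(P) = 1.9183 bits
D_KL(P||Q) = 0.1285 bits

H(P,Q) = 1.9183 + 0.1285 = 2.0468 bits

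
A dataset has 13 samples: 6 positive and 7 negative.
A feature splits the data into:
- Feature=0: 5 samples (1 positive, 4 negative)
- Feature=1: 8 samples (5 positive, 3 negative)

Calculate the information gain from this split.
0.1307 bits

Information Gain = H(Y) - H(Y|Feature)

Before split:
P(positive) = 6/13 = 0.4615
H(Y) = 0.9957 bits

After split:
Feature=0: H = 0.7219 bits (weight = 5/13)
Feature=1: H = 0.9544 bits (weight = 8/13)
H(Y|Feature) = (5/13)×0.7219 + (8/13)×0.9544 = 0.8650 bits

Information Gain = 0.9957 - 0.8650 = 0.1307 bits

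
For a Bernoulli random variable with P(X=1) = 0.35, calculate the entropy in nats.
0.6474 nats

The binary entropy function is:
H(p) = -p log(p) - (1-p) log(1-p)

H(0.35) = -0.35 × log_e(0.35) - 0.65 × log_e(0.65)
H(0.35) = 0.6474 nats

Note: Binary entropy is maximized at p=0.5 (H=1 bit) and minimized at p=0 or p=1 (H=0).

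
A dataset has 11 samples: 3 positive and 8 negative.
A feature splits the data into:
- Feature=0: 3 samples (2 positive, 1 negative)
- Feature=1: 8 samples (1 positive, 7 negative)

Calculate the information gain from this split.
0.1996 bits

Information Gain = H(Y) - H(Y|Feature)

Before split:
P(positive) = 3/11 = 0.2727
H(Y) = 0.8454 bits

After split:
Feature=0: H = 0.9183 bits (weight = 3/11)
Feature=1: H = 0.5436 bits (weight = 8/11)
H(Y|Feature) = (3/11)×0.9183 + (8/11)×0.5436 = 0.6458 bits

Information Gain = 0.8454 - 0.6458 = 0.1996 bits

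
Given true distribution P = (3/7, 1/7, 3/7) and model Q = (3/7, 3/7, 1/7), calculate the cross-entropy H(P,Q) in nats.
1.3181 nats

Cross-entropy: H(P,Q) = -Σ p(x) log q(x)

Alternatively: H(P,Q) = H(P) + D_KL(P||Q)
H(P) = 1.0042 nats
D_KL(P||Q) = 0.3139 nats

H(P,Q) = 1.0042 + 0.3139 = 1.3181 nats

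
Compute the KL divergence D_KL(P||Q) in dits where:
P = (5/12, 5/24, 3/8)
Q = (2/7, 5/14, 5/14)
0.0275 dits

KL divergence: D_KL(P||Q) = Σ p(x) log(p(x)/q(x))

Computing term by term:
  x=0: 5/12 × log_10[(5/12)/(2/7)] = 5/12 × 0.1639 = 0.0683
  x=1: 5/24 × log_10[(5/24)/(5/14)] = 5/24 × -0.2341 = -0.0488
  x=2: 3/8 × log_10[(3/8)/(5/14)] = 3/8 × 0.0212 = 0.0079

D_KL(P||Q) = 0.0275 dits

Note: KL divergence is always non-negative and equals 0 iff P = Q.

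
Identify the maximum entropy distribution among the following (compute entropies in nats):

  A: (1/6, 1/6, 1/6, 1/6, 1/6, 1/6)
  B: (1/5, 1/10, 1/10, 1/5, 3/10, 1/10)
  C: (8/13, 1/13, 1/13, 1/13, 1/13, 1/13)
A

For a discrete distribution over n outcomes, entropy is maximized by the uniform distribution.

Computing entropies:
H(A) = 1.7918 nats
H(B) = 1.6957 nats
H(C) = 1.2853 nats

The uniform distribution (where all probabilities equal 1/6) achieves the maximum entropy of log_e(6) = 1.7918 nats.

Distribution A has the highest entropy.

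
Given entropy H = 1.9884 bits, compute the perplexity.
3.9680

Perplexity is 2^H (or exp(H) for natural log).

H = 1.9884 bits
Perplexity = 2^1.9884 = 3.9680

Interpretation: The model's uncertainty is equivalent to choosing uniformly among 4.0 options.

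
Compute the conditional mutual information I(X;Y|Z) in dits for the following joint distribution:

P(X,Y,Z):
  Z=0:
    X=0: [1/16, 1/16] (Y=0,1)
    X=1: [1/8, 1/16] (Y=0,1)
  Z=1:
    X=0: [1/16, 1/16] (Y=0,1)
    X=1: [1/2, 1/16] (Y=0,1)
0.0206 dits

Conditional mutual information: I(X;Y|Z) = H(X|Z) + H(Y|Z) - H(X,Y|Z)

H(Z) = 0.2697
H(X,Z) = 0.5026 → H(X|Z) = 0.2329
H(Y,Z) = 0.5026 → H(Y|Z) = 0.2329
H(X,Y,Z) = 0.7149 → H(X,Y|Z) = 0.4452

I(X;Y|Z) = 0.2329 + 0.2329 - 0.4452 = 0.0206 dits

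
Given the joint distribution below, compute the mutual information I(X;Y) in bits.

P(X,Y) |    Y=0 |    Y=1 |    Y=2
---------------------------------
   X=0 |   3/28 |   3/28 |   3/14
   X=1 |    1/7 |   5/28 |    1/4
0.0039 bits

Mutual information: I(X;Y) = H(X) + H(Y) - H(X,Y)

Marginals:
P(X) = (3/7, 4/7), H(X) = 0.9852 bits
P(Y) = (1/4, 2/7, 13/28), H(Y) = 1.5303 bits

Joint entropy: H(X,Y) = 2.5116 bits

I(X;Y) = 0.9852 + 1.5303 - 2.5116 = 0.0039 bits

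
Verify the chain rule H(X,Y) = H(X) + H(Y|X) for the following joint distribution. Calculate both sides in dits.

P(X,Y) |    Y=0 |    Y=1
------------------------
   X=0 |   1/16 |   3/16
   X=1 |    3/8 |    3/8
H(X,Y) = 0.5310, H(X) = 0.2442, H(Y|X) = 0.2868 (all in dits)

Chain rule: H(X,Y) = H(X) + H(Y|X)

Left side — joint entropy directly:
H(X,Y) = -Σ p(x,y) log p(x,y) = 0.5310 dits

Right side — compute H(Y|X) from the conditional distributions:
P(X) = (1/4, 3/4), so H(X) = 0.2442 dits
H(Y|X) = Σ_x P(X=x) · H(Y|X=x):
  P(Y|X=0) = (1/4, 3/4), H(Y|X=0) = 0.2442, weight P(X=0) = 1/4
  P(Y|X=1) = (1/2, 1/2), H(Y|X=1) = 0.3010, weight P(X=1) = 3/4
H(Y|X) = 0.2868 dits

H(X) + H(Y|X) = 0.2442 + 0.2868 = 0.5310 dits

Both sides equal 0.5310 dits. ✓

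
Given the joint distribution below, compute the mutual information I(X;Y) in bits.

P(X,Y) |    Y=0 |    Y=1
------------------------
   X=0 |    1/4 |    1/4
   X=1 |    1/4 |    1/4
0.0000 bits

Mutual information: I(X;Y) = H(X) + H(Y) - H(X,Y)

Marginals:
P(X) = (1/2, 1/2), H(X) = 1.0000 bits
P(Y) = (1/2, 1/2), H(Y) = 1.0000 bits

Joint entropy: H(X,Y) = 2.0000 bits

I(X;Y) = 1.0000 + 1.0000 - 2.0000 = 0.0000 bits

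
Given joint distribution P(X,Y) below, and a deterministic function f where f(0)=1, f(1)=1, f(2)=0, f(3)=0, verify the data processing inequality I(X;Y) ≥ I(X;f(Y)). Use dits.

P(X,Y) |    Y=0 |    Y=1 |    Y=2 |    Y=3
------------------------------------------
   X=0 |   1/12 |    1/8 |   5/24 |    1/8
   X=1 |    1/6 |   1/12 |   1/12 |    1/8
I(X;Y) = 0.0185, I(X;f(Y)) = 0.0056, inequality holds: 0.0185 ≥ 0.0056

Data Processing Inequality: For any Markov chain X → Y → Z, we have I(X;Y) ≥ I(X;Z).

Here Z = f(Y) is a deterministic function of Y, forming X → Y → Z.

Original I(X;Y) = 0.0185 dits

After applying f:
P(X,Z) where Z=f(Y):
- P(X,Z=0) = P(X,Y=2) + P(X,Y=3)
- P(X,Z=1) = P(X,Y=0) + P(X,Y=1)

I(X;Z) = I(X;f(Y)) = 0.0056 dits

Verification: 0.0185 ≥ 0.0056 ✓

Information cannot be created by processing; the function f can only lose information about X.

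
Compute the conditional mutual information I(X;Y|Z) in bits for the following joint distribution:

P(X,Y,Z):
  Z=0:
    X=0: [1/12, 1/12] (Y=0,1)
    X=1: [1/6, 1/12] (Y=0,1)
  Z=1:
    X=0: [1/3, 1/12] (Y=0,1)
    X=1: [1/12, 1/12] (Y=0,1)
0.0443 bits

Conditional mutual information: I(X;Y|Z) = H(X|Z) + H(Y|Z) - H(X,Y|Z)

H(Z) = 0.9799
H(X,Z) = 1.8879 → H(X|Z) = 0.9080
H(Y,Z) = 1.8879 → H(Y|Z) = 0.9080
H(X,Y,Z) = 2.7516 → H(X,Y|Z) = 1.7718

I(X;Y|Z) = 0.9080 + 0.9080 - 1.7718 = 0.0443 bits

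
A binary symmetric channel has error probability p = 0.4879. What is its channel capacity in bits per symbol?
0.0004 bits

For a binary symmetric channel (BSC) with error probability p:
Capacity C = 1 - H(p) bits per symbol

where H(p) = -p log₂(p) - (1-p) log₂(1-p) is the binary entropy function.

H(0.4879) = 0.9996 bits
C = 1 - 0.9996 = 0.0004 bits per symbol

This means we can reliably transmit up to 0.0004 bits of information per channel use.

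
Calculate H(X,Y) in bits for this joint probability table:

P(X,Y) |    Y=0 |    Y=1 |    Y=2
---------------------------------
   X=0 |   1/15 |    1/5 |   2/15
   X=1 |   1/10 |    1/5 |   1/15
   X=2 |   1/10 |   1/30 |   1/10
2.9974 bits

Joint entropy is H(X,Y) = -Σ_{x,y} p(x,y) log p(x,y).

Summing over all non-zero entries:
H(X,Y) = -[1/15·log_2(1/15) + 1/5·log_2(1/5) + 2/15·log_2(2/15) + 1/10·log_2(1/10) + 1/5·log_2(1/5) + 1/15·log_2(1/15) + 1/10·log_2(1/10) + 1/30·log_2(1/30) + 1/10·log_2(1/10)]
H(X,Y) = 2.9974 bits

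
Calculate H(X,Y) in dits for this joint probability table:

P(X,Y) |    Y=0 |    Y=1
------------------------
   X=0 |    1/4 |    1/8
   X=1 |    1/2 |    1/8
0.5268 dits

Joint entropy is H(X,Y) = -Σ_{x,y} p(x,y) log p(x,y).

Summing over all non-zero entries:
H(X,Y) = -[1/4·log_10(1/4) + 1/8·log_10(1/8) + 1/2·log_10(1/2) + 1/8·log_10(1/8)]
H(X,Y) = 0.5268 dits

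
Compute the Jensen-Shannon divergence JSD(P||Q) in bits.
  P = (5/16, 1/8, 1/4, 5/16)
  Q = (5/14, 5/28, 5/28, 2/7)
0.0092 bits

Jensen-Shannon divergence is:
JSD(P||Q) = 0.5 × D_KL(P||M) + 0.5 × D_KL(Q||M)
where M = 0.5 × (P + Q) is the mixture distribution.

M = 0.5 × (5/16, 1/8, 1/4, 5/16) + 0.5 × (5/14, 5/28, 5/28, 2/7) = (0.334821, 0.151786, 3/14, 0.299107)

D_KL(P||M) = 0.0092 bits
D_KL(Q||M) = 0.0093 bits

JSD(P||Q) = 0.5 × 0.0092 + 0.5 × 0.0093 = 0.0092 bits

Unlike KL divergence, JSD is symmetric and bounded: 0 ≤ JSD ≤ log(2).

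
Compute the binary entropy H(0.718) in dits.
0.2583 dits

The binary entropy function is:
H(p) = -p log(p) - (1-p) log(1-p)

H(0.718) = -0.718 × log_10(0.718) - 0.282 × log_10(0.282)
H(0.718) = 0.2583 dits

Note: Binary entropy is maximized at p=0.5 (H=1 bit) and minimized at p=0 or p=1 (H=0).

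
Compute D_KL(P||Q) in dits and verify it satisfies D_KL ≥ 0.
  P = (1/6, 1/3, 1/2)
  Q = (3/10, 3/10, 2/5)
0.0212 dits

KL divergence satisfies the Gibbs inequality: D_KL(P||Q) ≥ 0 for all distributions P, Q.

D_KL(P||Q) = Σ p(x) log(p(x)/q(x))
Term by term:
  x=0: 1/6 × log_10[(1/6)/(3/10)] = -0.0425
  x=1: 1/3 × log_10[(1/3)/(3/10)] = 0.0153
  x=2: 1/2 × log_10[(1/2)/(2/5)] = 0.0485
D_KL(P||Q) = 0.0212 dits

D_KL(P||Q) = 0.0212 ≥ 0 ✓

This non-negativity is a fundamental property: relative entropy cannot be negative because it measures how different Q is from P.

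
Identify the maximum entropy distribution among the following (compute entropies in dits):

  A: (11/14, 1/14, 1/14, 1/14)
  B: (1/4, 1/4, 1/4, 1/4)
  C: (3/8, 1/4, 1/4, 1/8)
B

For a discrete distribution over n outcomes, entropy is maximized by the uniform distribution.

Computing entropies:
H(A) = 0.3279 dits
H(B) = 0.6021 dits
H(C) = 0.5737 dits

The uniform distribution (where all probabilities equal 1/4) achieves the maximum entropy of log_10(4) = 0.6021 dits.

Distribution B has the highest entropy.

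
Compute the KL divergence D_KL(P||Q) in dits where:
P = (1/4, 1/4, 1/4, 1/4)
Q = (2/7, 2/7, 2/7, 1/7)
0.0173 dits

KL divergence: D_KL(P||Q) = Σ p(x) log(p(x)/q(x))

Computing term by term:
  x=0: 1/4 × log_10[(1/4)/(2/7)] = 1/4 × -0.0580 = -0.0145
  x=1: 1/4 × log_10[(1/4)/(2/7)] = 1/4 × -0.0580 = -0.0145
  x=2: 1/4 × log_10[(1/4)/(2/7)] = 1/4 × -0.0580 = -0.0145
  x=3: 1/4 × log_10[(1/4)/(1/7)] = 1/4 × 0.2430 = 0.0608

D_KL(P||Q) = 0.0173 dits

Note: KL divergence is always non-negative and equals 0 iff P = Q.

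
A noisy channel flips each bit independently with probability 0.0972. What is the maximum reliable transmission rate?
0.5399 bits

For a binary symmetric channel (BSC) with error probability p:
Capacity C = 1 - H(p) bits per symbol

where H(p) = -p log₂(p) - (1-p) log₂(1-p) is the binary entropy function.

H(0.0972) = 0.4601 bits
C = 1 - 0.4601 = 0.5399 bits per symbol

This means we can reliably transmit up to 0.5399 bits of information per channel use.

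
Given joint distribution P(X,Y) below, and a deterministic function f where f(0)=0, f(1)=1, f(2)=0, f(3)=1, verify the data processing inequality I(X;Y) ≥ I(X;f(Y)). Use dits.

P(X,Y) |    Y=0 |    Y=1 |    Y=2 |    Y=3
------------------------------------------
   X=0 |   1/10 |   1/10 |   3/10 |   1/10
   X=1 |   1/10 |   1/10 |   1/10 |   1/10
I(X;Y) = 0.0140, I(X;f(Y)) = 0.0060, inequality holds: 0.0140 ≥ 0.0060

Data Processing Inequality: For any Markov chain X → Y → Z, we have I(X;Y) ≥ I(X;Z).

Here Z = f(Y) is a deterministic function of Y, forming X → Y → Z.

Original I(X;Y) = 0.0140 dits

After applying f:
P(X,Z) where Z=f(Y):
- P(X,Z=0) = P(X,Y=0) + P(X,Y=2)
- P(X,Z=1) = P(X,Y=1) + P(X,Y=3)

I(X;Z) = I(X;f(Y)) = 0.0060 dits

Verification: 0.0140 ≥ 0.0060 ✓

Information cannot be created by processing; the function f can only lose information about X.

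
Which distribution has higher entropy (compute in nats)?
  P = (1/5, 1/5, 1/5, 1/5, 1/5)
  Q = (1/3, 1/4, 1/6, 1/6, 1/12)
P

Computing entropies in nats:
H(P) = 1.6094
H(Q) = 1.5171

Distribution P has higher entropy.

Intuition: The distribution closer to uniform (more spread out) has higher entropy.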